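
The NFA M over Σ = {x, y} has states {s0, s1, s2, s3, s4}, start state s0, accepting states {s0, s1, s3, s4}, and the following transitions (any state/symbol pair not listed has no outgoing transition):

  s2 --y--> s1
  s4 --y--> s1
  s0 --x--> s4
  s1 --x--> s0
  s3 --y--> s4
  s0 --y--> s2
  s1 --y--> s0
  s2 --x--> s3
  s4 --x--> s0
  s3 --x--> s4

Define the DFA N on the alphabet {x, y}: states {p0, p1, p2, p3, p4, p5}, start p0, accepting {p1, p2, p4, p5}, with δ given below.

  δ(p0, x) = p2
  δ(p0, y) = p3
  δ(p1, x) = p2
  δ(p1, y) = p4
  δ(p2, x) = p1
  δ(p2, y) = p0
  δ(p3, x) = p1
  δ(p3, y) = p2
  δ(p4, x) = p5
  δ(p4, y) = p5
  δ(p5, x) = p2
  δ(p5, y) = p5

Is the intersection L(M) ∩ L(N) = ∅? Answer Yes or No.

The string x is accepted by both M and N.
Hence L(M) ∩ L(N) ≠ ∅.

No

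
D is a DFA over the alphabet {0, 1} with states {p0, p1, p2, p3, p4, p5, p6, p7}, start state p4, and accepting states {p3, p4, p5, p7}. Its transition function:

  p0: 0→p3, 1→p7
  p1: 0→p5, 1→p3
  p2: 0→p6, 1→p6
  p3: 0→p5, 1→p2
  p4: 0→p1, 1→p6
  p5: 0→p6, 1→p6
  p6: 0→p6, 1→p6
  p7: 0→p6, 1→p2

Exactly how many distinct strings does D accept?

The useful subgraph on states {p1, p3, p4, p5} is acyclic, so L(D) is finite; the longest accepting path visits 4 useful states, giving maximum string length 3.
Counting accepting paths from p4 by length: 1 of length 0, 2 of length 2, 1 of length 3. Total 4.

4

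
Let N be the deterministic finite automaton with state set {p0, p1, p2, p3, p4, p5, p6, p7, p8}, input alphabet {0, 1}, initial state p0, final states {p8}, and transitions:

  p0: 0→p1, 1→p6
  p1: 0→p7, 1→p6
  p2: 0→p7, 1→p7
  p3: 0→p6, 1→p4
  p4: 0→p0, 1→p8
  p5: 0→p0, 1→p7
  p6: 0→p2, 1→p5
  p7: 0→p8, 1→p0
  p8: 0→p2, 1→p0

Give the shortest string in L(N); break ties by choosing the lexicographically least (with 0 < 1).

000

A breadth-first search from p0 reaches an accepting state first via the path p0 → p1 → p7 → p8 on input 000.
No string of length < 3 is accepted (BFS exhausts all shorter strings without reaching an accepting state), and 000 is the lexicographically least accepting string of length 3.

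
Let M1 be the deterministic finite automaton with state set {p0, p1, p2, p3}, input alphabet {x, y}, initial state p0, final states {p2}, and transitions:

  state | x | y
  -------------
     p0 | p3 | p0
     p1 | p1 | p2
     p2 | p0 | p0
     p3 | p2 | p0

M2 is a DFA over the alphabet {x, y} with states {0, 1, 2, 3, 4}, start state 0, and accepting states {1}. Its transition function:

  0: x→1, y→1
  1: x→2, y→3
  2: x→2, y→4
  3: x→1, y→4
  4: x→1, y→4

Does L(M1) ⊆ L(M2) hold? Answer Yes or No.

No

The string xx is in L(M1) but not in L(M2).
So L(M1) ⊄ L(M2).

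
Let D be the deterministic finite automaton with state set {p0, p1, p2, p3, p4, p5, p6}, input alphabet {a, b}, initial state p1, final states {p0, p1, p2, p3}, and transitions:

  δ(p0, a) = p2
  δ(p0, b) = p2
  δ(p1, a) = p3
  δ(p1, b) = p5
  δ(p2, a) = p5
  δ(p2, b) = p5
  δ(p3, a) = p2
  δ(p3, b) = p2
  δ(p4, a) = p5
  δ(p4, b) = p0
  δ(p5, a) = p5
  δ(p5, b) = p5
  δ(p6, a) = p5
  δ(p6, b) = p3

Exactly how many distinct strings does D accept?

The useful subgraph on states {p1, p2, p3} is acyclic, so L(D) is finite; the longest accepting path visits 3 useful states, giving maximum string length 2.
Counting accepting paths from p1 by length: 1 of length 0, 1 of length 1, 2 of length 2. Total 4.

4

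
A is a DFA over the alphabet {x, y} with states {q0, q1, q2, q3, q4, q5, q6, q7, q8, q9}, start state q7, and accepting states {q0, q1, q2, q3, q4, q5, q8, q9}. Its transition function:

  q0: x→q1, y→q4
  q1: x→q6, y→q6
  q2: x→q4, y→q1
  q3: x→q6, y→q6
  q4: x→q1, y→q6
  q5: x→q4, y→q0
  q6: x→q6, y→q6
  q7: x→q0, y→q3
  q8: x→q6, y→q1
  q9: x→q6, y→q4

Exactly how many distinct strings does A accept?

The useful subgraph on states {q0, q1, q3, q4, q7} is acyclic, so L(A) is finite; the longest accepting path visits 4 useful states, giving maximum string length 3.
Counting accepting paths from q7 by length: 2 of length 1, 2 of length 2, 1 of length 3. Total 5.

5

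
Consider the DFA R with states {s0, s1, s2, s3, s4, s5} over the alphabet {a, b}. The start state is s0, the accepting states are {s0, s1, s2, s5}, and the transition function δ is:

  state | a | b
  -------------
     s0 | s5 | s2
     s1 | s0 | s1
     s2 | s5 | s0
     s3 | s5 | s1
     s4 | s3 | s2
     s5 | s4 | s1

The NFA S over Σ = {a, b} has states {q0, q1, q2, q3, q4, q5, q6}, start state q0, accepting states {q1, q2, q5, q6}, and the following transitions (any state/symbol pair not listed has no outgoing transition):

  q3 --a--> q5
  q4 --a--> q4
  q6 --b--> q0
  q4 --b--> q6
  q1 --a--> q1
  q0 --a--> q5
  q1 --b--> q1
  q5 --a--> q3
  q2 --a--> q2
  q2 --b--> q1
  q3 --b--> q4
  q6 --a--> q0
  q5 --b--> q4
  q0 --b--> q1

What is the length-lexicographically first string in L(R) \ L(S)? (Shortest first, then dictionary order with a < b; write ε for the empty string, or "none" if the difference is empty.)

ε

The empty string ε is accepted by R but not by S.
Since ε is the unique shortest string, it is the required witness.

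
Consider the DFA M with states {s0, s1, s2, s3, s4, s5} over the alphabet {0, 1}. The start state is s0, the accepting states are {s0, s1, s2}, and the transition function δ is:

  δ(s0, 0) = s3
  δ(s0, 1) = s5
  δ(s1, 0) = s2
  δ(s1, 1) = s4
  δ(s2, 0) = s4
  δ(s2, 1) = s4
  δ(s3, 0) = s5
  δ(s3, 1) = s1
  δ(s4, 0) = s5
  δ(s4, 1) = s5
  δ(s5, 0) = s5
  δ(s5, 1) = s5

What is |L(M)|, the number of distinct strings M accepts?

The useful subgraph on states {s0, s1, s2, s3} is acyclic, so L(M) is finite; the longest accepting path visits 4 useful states, giving maximum string length 3.
Counting accepting paths from s0 by length: 1 of length 0, 1 of length 2, 1 of length 3. Total 3.

3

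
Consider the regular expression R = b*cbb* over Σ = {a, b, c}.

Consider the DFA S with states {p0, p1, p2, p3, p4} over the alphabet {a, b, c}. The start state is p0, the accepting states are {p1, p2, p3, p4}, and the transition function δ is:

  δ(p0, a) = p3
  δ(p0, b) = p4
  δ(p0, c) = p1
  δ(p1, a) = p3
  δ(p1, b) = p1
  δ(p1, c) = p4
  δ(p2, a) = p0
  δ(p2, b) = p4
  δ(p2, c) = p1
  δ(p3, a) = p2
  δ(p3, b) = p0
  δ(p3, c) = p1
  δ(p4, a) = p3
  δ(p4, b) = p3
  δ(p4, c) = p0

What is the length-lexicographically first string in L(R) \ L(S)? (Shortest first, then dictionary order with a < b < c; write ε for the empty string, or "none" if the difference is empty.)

The string bcbbb is accepted by R but not by S.
No shorter string lies in the difference, and bcbbb is the lexicographically first length-5 string in L(R) \ L(S).

bcbbb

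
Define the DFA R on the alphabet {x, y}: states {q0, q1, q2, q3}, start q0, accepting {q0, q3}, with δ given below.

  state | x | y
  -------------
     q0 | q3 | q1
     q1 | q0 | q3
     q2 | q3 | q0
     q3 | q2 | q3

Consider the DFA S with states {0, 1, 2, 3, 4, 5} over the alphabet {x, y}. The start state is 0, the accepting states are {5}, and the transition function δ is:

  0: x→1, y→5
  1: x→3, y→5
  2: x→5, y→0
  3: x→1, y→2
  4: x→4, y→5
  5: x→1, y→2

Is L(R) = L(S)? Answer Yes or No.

No

The empty string ε is accepted by R but rejected by S.
So L(R) ≠ L(S).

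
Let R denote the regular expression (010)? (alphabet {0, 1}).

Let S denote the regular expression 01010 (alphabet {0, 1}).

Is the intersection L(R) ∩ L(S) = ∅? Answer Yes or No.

Converting the expression R to a DFA (subset construction, then merging equivalent states) gives the minimal DFA with states {r0, r1, r2, r3, r4}, start state r0, accepting states {r0, r4} and transitions r0: 0→r1, 1→r2; r1: 0→r2, 1→r3; r2: 0→r2, 1→r2; r3: 0→r4, 1→r2; r4: 0→r2, 1→r2.
Converting the expression S to a DFA (subset construction, then merging equivalent states) gives the minimal DFA with states {s0, s1, s2, s3, s4, s5, s6}, start state s0, accepting states {s6} and transitions s0: 0→s1, 1→s2; s1: 0→s2, 1→s3; s2: 0→s2, 1→s2; s3: 0→s4, 1→s2; s4: 0→s2, 1→s5; s5: 0→s6, 1→s2; s6: 0→s2, 1→s2.
Exploring the product automaton R × S from the start pair (r0, s0), following both machines on each input symbol, reaches 7 state pairs: (r0, s0), (r1, s1), (r2, s2), (r3, s3), (r4, s4), (r2, s5), (r2, s6).
R accepts in {r0, r4} and S accepts in {s6}; no reachable pair has both components accepting, so no string drives both machines to acceptance simultaneously and L(R) ∩ L(S) = ∅.
So no string is accepted by both, and the intersection is empty.

Yes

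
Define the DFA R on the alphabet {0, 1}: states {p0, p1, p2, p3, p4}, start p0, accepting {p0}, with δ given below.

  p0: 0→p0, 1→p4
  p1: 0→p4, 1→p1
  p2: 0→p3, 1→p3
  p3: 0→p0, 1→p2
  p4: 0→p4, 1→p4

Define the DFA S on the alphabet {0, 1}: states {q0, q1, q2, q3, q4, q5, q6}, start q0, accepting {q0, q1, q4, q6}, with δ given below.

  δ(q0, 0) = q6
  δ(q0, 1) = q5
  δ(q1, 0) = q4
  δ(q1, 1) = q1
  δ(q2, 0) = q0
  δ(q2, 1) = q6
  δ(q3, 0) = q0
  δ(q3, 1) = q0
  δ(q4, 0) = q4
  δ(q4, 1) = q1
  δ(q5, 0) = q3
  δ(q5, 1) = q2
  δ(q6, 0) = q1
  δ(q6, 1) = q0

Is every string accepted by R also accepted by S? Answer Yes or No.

Exploring the product automaton R × S from the start pair (p0, q0), following both machines on each input symbol, reaches 11 state pairs: (p0, q0), (p0, q6), (p4, q5), (p0, q1), (p4, q0), (p4, q3), (p4, q2), (p0, q4), (p4, q1), (p4, q6), (p4, q4).
R accepts in {p0} and S accepts in {q0, q1, q4, q6}. The reachable pairs whose R-component is accepting are (p0, q0), (p0, q6), (p0, q1), (p0, q4); in each of them the S-component is accepting too, so the product for L(R) \ L(S) (R-component accepting, S-component rejecting) has no reachable accepting pair and the difference is empty.
Hence every string in L(R) is also in L(S).

Yes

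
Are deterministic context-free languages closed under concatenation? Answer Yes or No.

Take L₁ = {ε, c} (finite, hence regular and DCFL) and L₂ = {c aⁿbⁿ : n≥0} ∪ {cc aⁿb²ⁿ : n≥0} (a DCFL: the number of leading c's tells the DPDA whether to pop one stack symbol per b or per two b's). Then L₁L₂ ∩ cca⁺b* = {cc aⁿbⁿ : n≥1} ∪ {cc aⁿb²ⁿ : n≥1}. If L₁L₂ were a DCFL, so would be this intersection with a regular set, and a DPDA for it started from its configuration after reading cc would accept {aⁿbⁿ : n≥1} ∪ {aⁿb²ⁿ : n≥1}, which no deterministic PDA accepts (a DPDA for it would have a single run on aⁿb²ⁿ, accepting after the prefix aⁿbⁿ and accepting again after n more b's; an ordinary PDA that simulates it on a's and b's and, at any moment when it is accepting, may switch to reading only a fresh letter d while feeding each d to the simulation as a b, would accept aⁱbʲdᵏ (k≥1) exactly when both aⁱbʲ and aⁱbʲ⁺ᵏ are in the language, i.e. its language intersected with the regular set a*b*d⁺ would be exactly {aⁿbⁿdⁿ : n≥1} — impossible, since context-free languages are closed under intersection with regular sets and {aⁿbⁿdⁿ} is not context-free). Hence L₁L₂ is not a DCFL.

No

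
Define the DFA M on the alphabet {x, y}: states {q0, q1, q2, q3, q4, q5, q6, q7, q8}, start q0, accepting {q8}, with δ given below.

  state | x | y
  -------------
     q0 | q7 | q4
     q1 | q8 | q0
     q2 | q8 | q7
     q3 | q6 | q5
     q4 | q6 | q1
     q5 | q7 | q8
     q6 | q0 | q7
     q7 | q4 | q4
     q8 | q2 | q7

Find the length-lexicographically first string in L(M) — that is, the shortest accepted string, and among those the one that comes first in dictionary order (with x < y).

A breadth-first search from q0 reaches an accepting state first via the path q0 → q4 → q1 → q8 on input yyx.
No string of length < 3 is accepted (BFS exhausts all shorter strings without reaching an accepting state), and yyx is the lexicographically least accepting string of length 3.

yyx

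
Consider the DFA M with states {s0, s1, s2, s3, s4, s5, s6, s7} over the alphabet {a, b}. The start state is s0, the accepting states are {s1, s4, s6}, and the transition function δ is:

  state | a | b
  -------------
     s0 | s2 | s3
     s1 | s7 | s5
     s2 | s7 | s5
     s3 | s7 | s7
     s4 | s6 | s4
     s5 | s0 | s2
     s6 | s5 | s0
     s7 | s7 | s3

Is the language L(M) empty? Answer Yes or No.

Yes

The states reachable from the start state are {s0, s2, s3, s5, s7}.
None of the accepting states {s1, s4, s6} is reachable, so no string is accepted and L(M) = ∅.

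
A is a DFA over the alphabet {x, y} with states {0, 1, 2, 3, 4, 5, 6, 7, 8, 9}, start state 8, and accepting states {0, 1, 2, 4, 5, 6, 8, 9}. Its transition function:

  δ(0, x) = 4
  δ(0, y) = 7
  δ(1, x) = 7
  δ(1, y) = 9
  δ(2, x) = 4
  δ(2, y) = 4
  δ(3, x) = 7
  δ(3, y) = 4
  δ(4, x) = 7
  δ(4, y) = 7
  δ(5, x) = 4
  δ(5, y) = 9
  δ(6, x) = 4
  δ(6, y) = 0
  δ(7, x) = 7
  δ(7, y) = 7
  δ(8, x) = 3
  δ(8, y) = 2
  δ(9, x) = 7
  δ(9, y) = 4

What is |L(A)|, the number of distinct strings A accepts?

The useful subgraph on states {2, 3, 4, 8} is acyclic, so L(A) is finite; the longest accepting path visits 3 useful states, giving maximum string length 2.
Counting accepting paths from 8 by length: 1 of length 0, 1 of length 1, 3 of length 2. Total 5.

5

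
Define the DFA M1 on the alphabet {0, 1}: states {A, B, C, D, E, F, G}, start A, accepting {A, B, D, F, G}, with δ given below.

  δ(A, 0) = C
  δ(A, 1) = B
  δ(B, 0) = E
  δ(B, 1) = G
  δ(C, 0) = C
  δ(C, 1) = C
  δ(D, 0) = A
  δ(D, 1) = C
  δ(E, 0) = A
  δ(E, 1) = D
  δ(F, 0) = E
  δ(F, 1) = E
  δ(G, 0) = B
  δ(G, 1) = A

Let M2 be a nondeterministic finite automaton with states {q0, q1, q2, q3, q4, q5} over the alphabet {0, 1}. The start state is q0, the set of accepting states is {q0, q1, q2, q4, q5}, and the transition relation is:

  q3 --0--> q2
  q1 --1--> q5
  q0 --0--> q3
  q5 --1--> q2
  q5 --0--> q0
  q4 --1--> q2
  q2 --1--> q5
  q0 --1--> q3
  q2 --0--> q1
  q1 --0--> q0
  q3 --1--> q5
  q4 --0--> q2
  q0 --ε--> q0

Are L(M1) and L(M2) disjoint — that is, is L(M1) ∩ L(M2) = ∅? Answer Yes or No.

The empty string ε is accepted by both M1 and M2.
Hence L(M1) ∩ L(M2) ≠ ∅.

No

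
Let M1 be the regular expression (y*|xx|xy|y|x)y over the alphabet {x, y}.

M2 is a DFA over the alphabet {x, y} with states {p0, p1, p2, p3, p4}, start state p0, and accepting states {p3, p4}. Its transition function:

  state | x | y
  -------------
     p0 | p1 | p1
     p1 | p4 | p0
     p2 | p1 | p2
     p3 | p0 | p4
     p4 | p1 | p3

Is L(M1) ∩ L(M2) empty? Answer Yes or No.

The string xxy is accepted by both M1 and M2.
Hence L(M1) ∩ L(M2) ≠ ∅.

No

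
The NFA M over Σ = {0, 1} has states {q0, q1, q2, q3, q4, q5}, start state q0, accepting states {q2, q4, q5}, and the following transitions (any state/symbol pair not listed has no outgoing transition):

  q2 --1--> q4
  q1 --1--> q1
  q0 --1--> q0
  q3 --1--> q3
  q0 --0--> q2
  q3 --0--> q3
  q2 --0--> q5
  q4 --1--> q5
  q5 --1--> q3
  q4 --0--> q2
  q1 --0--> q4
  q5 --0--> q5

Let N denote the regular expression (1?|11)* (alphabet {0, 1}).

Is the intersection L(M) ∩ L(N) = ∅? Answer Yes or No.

Converting the expression N to a DFA (subset construction, then merging equivalent states) gives the minimal DFA with states {n0, n1}, start state n0, accepting states {n0} and transitions n0: 0→n1, 1→n0; n1: 0→n1, 1→n1.
Exploring the product automaton M × N from the start pair (q0, n0), following both machines on each input symbol, reaches 5 state pairs: (q0, n0), (q2, n1), (q5, n1), (q4, n1), (q3, n1).
M accepts in {q2, q4, q5} and N accepts in {n0}; no reachable pair has both components accepting, so no string drives both machines to acceptance simultaneously and L(M) ∩ L(N) = ∅.
So no string is accepted by both, and the intersection is empty.

Yes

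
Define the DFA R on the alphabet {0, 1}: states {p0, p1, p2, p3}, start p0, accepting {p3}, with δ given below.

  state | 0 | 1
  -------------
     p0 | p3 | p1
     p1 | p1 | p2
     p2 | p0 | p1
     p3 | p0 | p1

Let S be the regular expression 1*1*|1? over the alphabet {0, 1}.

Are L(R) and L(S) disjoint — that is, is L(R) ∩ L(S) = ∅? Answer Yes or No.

Yes

Converting the expression S to a DFA (subset construction, then merging equivalent states) gives the minimal DFA with states {s0, s1}, start state s0, accepting states {s0} and transitions s0: 0→s1, 1→s0; s1: 0→s1, 1→s1.
Exploring the product automaton R × S from the start pair (p0, s0), following both machines on each input symbol, reaches 7 state pairs: (p0, s0), (p3, s1), (p1, s0), (p0, s1), (p1, s1), (p2, s0), (p2, s1).
R accepts in {p3} and S accepts in {s0}; no reachable pair has both components accepting, so no string drives both machines to acceptance simultaneously and L(R) ∩ L(S) = ∅.
So no string is accepted by both, and the intersection is empty.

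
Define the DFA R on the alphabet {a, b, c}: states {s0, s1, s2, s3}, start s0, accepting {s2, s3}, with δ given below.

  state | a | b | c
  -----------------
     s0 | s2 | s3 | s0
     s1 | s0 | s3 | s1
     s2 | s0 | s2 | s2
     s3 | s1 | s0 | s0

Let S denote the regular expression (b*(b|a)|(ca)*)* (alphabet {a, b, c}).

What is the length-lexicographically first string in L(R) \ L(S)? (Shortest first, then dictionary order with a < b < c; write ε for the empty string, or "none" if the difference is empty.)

The string ac is accepted by R but not by S.
No shorter string lies in the difference, and ac is the lexicographically first length-2 string in L(R) \ L(S).

ac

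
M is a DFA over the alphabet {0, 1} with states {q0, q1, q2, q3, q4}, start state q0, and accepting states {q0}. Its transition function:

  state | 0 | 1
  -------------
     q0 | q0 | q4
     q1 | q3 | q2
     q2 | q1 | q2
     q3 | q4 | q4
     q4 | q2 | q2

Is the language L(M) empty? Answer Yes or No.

The empty string ε is accepted: the run q0 ends in the accepting state q0.
Since at least one string is accepted, L(M) is not empty.

No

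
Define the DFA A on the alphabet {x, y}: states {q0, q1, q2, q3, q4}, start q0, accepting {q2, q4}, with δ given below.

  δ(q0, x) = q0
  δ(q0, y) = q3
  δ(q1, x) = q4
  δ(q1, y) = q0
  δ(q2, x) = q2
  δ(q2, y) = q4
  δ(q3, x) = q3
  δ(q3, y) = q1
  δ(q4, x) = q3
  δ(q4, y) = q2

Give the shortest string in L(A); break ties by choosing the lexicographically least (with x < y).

A breadth-first search from q0 reaches an accepting state first via the path q0 → q3 → q1 → q4 on input yyx.
No string of length < 3 is accepted (BFS exhausts all shorter strings without reaching an accepting state), and yyx is the lexicographically least accepting string of length 3.

yyx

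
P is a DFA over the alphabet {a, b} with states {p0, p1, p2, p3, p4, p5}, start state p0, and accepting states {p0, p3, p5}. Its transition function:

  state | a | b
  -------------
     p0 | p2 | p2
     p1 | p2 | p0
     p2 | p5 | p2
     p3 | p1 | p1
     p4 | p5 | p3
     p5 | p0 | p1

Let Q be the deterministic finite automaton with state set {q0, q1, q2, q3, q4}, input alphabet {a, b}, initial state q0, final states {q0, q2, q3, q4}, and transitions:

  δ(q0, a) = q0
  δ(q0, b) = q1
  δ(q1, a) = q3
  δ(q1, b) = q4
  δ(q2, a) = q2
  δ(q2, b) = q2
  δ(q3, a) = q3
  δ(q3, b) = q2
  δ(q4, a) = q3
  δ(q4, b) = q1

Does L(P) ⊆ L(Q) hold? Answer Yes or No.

Yes

Exploring the product automaton P × Q from the start pair (p0, q0), following both machines on each input symbol, reaches 14 state pairs: (p0, q0), (p2, q0), (p2, q1), (p5, q0), (p5, q3), (p2, q4), (p1, q1), (p0, q3), (p1, q2), (p2, q3), (p0, q4), (p2, q2), (p0, q2), (p5, q2).
P accepts in {p0, p3, p5} and Q accepts in {q0, q2, q3, q4}. The reachable pairs whose P-component is accepting are (p0, q0), (p5, q0), (p5, q3), (p0, q3), (p0, q4), (p0, q2), (p5, q2); in each of them the Q-component is accepting too, so the product for L(P) \ L(Q) (P-component accepting, Q-component rejecting) has no reachable accepting pair and the difference is empty.
Hence every string in L(P) is also in L(Q).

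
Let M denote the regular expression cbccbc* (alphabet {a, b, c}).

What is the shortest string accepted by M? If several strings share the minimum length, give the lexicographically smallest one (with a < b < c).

cbccb

By inspection of the expression, no string of length less than 5 matches, and cbccb is the lexicographically first match of length 5.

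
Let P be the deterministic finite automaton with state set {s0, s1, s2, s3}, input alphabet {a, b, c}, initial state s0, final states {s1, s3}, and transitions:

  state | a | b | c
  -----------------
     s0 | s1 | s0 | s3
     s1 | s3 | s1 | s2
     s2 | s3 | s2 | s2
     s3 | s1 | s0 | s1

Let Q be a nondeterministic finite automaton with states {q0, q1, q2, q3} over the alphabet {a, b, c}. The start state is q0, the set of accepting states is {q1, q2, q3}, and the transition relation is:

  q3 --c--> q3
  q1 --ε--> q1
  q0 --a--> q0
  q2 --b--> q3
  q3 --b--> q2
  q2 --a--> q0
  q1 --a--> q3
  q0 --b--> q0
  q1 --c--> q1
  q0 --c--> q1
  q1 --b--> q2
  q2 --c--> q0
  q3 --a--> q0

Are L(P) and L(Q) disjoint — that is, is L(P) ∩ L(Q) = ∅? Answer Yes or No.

No

The string c is accepted by both P and Q.
Hence L(P) ∩ L(Q) ≠ ∅.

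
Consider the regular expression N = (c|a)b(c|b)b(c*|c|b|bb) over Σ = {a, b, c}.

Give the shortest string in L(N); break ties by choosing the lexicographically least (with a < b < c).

By inspection of the expression, no string of length less than 4 matches, and abbb is the lexicographically first match of length 4.

abbb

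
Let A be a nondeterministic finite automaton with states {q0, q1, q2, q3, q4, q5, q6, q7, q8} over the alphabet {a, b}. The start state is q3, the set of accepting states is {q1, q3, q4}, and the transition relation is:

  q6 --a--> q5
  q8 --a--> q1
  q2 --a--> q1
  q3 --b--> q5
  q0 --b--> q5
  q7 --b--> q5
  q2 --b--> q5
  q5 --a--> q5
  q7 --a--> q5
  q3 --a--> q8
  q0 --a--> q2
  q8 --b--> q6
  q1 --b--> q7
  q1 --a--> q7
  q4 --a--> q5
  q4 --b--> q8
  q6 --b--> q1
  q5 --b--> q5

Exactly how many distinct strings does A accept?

3

The useful subgraph on states {q1, q3, q6, q8} is acyclic, so L(A) is finite; the longest accepting path visits 4 useful states, giving maximum string length 3.
Counting accepting paths from q3 by length: 1 of length 0, 1 of length 2, 1 of length 3. Total 3.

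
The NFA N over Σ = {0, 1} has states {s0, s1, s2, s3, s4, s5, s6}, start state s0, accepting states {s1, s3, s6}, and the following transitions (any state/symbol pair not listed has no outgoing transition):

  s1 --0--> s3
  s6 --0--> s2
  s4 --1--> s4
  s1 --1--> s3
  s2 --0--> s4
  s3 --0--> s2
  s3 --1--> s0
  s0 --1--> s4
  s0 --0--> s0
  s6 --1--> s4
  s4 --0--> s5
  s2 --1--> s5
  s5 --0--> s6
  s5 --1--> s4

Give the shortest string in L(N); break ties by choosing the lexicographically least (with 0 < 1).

100

A breadth-first search from s0 reaches an accepting state first via the path s0 → s4 → s5 → s6 on input 100.
No string of length < 3 is accepted (BFS exhausts all shorter strings without reaching an accepting state), and 100 is the lexicographically least accepting string of length 3.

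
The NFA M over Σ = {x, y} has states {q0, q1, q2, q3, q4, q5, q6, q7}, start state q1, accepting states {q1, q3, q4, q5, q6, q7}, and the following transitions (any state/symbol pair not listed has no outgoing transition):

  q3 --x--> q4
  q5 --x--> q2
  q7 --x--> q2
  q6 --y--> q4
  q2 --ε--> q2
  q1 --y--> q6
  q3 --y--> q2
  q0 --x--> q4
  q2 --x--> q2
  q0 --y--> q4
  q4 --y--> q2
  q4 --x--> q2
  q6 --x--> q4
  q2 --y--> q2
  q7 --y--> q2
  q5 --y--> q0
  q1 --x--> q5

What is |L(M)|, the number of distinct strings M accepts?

The useful subgraph on states {q0, q1, q4, q5, q6} is acyclic, so L(M) is finite; the longest accepting path visits 4 useful states, giving maximum string length 3.
Counting accepting paths from q1 by length: 1 of length 0, 2 of length 1, 2 of length 2, 2 of length 3. Total 7.

7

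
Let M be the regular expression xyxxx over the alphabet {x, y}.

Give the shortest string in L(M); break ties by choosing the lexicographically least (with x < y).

By inspection of the expression, no string of length less than 5 matches, and xyxxx is the lexicographically first match of length 5.

xyxxx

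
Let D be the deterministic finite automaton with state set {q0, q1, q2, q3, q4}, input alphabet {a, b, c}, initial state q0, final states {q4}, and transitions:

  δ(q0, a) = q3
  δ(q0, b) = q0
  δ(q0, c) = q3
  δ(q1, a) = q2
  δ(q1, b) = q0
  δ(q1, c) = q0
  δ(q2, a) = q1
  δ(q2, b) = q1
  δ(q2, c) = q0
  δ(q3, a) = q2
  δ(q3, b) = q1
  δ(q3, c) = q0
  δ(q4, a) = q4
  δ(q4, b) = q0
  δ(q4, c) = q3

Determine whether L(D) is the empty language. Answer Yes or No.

The states reachable from the start state are {q0, q1, q2, q3}.
None of the accepting states {q4} is reachable, so no string is accepted and L(D) = ∅.

Yes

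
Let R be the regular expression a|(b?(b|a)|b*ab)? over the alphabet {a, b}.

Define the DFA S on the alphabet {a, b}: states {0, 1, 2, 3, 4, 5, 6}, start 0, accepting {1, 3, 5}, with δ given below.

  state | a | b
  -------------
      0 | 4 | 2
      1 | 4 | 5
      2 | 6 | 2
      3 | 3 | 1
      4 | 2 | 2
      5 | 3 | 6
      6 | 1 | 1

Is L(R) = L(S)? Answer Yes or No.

No

The empty string ε is accepted by R but rejected by S.
So L(R) ≠ L(S).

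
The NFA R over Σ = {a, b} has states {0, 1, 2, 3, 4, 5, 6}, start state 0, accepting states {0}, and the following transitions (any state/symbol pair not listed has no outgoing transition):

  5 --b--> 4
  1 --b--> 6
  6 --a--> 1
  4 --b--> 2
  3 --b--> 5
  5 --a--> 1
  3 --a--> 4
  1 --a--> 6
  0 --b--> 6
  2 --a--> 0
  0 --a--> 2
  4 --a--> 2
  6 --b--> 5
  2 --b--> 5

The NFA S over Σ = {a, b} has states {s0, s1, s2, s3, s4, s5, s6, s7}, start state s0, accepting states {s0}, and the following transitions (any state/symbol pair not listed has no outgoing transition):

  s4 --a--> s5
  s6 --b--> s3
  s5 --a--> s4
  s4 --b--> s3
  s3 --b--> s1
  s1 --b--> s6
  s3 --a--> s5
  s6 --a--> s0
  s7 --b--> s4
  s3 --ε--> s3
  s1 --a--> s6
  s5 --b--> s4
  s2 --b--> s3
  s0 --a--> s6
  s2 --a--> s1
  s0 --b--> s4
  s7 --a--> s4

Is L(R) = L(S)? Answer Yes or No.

Yes

Exploring the product automaton R × S from the start pair (0, s0), following both machines on each input symbol, reaches 6 state pairs: (0, s0), (2, s6), (6, s4), (5, s3), (1, s5), (4, s1).
R accepts in {0} and S accepts in {s0}. In every reachable pair the two components are either both accepting — (0, s0) — or both non-accepting, so no string is accepted by exactly one of the machines: L(R) \ L(S) and L(S) \ L(R) are both empty.
Hence every string is accepted by R iff it is accepted by S, and the two languages coincide.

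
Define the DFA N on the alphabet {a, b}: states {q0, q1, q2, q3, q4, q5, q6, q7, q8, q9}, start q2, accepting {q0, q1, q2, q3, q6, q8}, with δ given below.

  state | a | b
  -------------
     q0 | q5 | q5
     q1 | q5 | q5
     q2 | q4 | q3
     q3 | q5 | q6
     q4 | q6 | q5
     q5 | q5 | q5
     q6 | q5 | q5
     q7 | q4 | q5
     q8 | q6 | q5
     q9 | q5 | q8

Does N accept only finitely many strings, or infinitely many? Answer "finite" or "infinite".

finite

The useful states (reachable from q2 and able to reach an accepting state) are {q2, q3, q4, q6}.
Restricted to these states the transition graph has no cycle, so every accepting path has bounded length and L is finite.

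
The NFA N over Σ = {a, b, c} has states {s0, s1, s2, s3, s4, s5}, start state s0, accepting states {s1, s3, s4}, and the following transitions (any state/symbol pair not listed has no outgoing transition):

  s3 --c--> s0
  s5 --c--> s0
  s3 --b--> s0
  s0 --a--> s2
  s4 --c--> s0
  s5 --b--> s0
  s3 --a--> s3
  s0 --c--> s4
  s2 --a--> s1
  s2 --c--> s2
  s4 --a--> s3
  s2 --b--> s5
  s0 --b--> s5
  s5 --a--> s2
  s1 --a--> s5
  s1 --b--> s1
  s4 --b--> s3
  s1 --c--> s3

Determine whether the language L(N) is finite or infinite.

State s1 is reachable from the start and can reach an accepting state, and it lies on the cycle s1 → s1.
Traversing that cycle any number of times yields accepted strings of unbounded length, so the language is infinite.

infinite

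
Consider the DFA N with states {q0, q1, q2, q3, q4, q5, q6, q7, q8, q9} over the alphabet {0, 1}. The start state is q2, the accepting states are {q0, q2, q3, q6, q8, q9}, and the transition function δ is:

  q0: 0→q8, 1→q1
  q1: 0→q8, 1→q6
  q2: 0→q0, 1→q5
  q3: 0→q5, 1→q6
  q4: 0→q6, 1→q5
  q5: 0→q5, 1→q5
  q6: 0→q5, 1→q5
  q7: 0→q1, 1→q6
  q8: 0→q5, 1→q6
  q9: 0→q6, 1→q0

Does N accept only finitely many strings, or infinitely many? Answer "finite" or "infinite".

The useful states (reachable from q2 and able to reach an accepting state) are {q0, q1, q2, q6, q8}.
Restricted to these states the transition graph has no cycle, so every accepting path has bounded length and L is finite.

finite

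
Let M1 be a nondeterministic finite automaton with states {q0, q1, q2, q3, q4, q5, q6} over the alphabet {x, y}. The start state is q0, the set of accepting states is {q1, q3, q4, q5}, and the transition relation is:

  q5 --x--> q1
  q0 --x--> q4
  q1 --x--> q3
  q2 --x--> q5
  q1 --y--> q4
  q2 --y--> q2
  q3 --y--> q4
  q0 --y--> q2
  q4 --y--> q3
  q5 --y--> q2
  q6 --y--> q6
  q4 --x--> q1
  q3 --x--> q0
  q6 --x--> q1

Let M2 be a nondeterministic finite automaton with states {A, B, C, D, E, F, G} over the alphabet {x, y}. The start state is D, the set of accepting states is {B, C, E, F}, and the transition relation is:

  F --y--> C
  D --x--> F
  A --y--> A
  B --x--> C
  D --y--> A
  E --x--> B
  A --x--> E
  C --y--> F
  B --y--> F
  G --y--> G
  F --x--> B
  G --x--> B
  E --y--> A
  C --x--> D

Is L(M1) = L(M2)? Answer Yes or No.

Yes

Exploring the product automaton M1 × M2 from the start pair (q0, D), following both machines on each input symbol, reaches 6 state pairs: (q0, D), (q4, F), (q2, A), (q1, B), (q3, C), (q5, E).
M1 accepts in {q1, q3, q4, q5} and M2 accepts in {B, C, E, F}. In every reachable pair the two components are either both accepting — (q4, F), (q1, B), (q3, C), (q5, E) — or both non-accepting, so no string is accepted by exactly one of the machines: L(M1) \ L(M2) and L(M2) \ L(M1) are both empty.
Hence every string is accepted by M1 iff it is accepted by M2, and the two languages coincide.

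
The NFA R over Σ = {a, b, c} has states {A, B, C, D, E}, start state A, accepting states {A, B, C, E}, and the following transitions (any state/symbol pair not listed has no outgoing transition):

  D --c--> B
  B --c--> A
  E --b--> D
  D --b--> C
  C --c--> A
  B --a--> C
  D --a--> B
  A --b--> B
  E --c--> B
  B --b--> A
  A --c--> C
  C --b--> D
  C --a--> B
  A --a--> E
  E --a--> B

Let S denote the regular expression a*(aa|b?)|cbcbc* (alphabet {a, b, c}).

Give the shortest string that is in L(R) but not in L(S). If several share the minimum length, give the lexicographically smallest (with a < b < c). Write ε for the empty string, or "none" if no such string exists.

c

The string c is accepted by R but not by S.
No shorter string lies in the difference, and c is the lexicographically first length-1 string in L(R) \ L(S).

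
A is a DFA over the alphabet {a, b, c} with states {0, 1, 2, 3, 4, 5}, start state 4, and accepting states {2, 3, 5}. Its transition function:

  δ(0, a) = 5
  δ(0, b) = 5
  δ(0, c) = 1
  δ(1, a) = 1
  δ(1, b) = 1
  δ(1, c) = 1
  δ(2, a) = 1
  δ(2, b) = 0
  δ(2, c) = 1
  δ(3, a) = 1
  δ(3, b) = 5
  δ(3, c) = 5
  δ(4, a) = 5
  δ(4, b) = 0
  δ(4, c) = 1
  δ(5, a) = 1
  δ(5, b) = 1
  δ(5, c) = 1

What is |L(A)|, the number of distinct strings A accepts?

The useful subgraph on states {0, 4, 5} is acyclic, so L(A) is finite; the longest accepting path visits 3 useful states, giving maximum string length 2.
Counting accepting paths from 4 by length: 1 of length 1, 2 of length 2. Total 3.

3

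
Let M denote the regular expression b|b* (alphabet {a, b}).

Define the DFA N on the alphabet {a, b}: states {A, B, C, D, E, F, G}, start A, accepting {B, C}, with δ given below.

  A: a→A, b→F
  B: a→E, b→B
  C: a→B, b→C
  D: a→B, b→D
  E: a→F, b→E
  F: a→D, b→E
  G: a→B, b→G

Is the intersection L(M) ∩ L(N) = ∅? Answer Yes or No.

Converting the expression M to a DFA (subset construction, then merging equivalent states) gives the minimal DFA with states {m0, m1}, start state m0, accepting states {m0} and transitions m0: a→m1, b→m0; m1: a→m1, b→m1.
Exploring the product automaton M × N from the start pair (m0, A), following both machines on each input symbol, reaches 8 state pairs: (m0, A), (m1, A), (m0, F), (m1, F), (m1, D), (m0, E), (m1, E), (m1, B).
M accepts in {m0} and N accepts in {B, C}; no reachable pair has both components accepting, so no string drives both machines to acceptance simultaneously and L(M) ∩ L(N) = ∅.
So no string is accepted by both, and the intersection is empty.

Yes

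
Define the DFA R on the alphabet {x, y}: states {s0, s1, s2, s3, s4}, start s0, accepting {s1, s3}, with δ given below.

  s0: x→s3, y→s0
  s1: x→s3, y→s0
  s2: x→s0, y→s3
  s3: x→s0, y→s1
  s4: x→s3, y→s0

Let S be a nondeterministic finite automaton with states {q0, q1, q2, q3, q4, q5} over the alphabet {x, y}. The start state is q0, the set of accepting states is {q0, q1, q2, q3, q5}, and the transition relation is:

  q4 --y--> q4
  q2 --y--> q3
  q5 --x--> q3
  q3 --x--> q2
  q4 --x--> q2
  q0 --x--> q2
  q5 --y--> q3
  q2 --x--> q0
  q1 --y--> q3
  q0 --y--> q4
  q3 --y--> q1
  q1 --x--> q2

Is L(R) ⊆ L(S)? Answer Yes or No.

Yes

Exploring the product automaton R × S from the start pair (s0, q0), following both machines on each input symbol, reaches 6 state pairs: (s0, q0), (s3, q2), (s0, q4), (s1, q3), (s0, q1), (s0, q3).
R accepts in {s1, s3} and S accepts in {q0, q1, q2, q3, q5}. The reachable pairs whose R-component is accepting are (s3, q2), (s1, q3); in each of them the S-component is accepting too, so the product for L(R) \ L(S) (R-component accepting, S-component rejecting) has no reachable accepting pair and the difference is empty.
Hence every string in L(R) is also in L(S).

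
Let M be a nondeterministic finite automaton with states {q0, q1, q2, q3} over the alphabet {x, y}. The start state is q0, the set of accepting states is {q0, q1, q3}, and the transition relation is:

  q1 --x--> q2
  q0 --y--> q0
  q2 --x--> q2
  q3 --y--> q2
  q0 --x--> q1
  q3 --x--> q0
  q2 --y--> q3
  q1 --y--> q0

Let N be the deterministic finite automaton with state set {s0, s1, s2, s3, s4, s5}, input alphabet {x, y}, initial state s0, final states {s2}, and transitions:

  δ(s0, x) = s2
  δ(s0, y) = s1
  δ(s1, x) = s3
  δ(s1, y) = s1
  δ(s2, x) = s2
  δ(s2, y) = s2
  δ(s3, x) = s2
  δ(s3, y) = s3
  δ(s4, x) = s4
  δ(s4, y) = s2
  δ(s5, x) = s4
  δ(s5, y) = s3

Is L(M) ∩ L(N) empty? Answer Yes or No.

No

The string x is accepted by both M and N.
Hence L(M) ∩ L(N) ≠ ∅.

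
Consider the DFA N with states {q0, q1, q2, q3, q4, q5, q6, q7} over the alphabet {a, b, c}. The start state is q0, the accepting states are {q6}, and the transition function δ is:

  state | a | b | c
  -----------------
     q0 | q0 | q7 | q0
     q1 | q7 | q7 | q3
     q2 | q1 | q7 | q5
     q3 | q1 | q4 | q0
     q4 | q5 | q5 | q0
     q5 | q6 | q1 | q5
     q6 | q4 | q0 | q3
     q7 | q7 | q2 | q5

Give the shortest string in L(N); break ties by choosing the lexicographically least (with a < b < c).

A breadth-first search from q0 reaches an accepting state first via the path q0 → q7 → q5 → q6 on input bca.
No string of length < 3 is accepted (BFS exhausts all shorter strings without reaching an accepting state), and bca is the lexicographically least accepting string of length 3.

bca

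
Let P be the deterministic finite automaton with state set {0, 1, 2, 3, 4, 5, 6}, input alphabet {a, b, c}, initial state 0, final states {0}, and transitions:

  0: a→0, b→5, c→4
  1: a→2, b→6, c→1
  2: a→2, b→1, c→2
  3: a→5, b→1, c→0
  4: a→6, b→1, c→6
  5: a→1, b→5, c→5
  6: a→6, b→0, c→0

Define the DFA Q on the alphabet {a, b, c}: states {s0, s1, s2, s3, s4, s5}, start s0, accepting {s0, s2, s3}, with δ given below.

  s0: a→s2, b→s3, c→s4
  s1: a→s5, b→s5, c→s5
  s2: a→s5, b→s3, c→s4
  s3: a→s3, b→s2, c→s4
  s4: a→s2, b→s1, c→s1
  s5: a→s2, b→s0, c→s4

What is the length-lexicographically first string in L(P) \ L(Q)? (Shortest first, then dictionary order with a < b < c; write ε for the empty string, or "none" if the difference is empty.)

The string aa is accepted by P but not by Q.
No shorter string lies in the difference, and aa is the lexicographically first length-2 string in L(P) \ L(Q).

aa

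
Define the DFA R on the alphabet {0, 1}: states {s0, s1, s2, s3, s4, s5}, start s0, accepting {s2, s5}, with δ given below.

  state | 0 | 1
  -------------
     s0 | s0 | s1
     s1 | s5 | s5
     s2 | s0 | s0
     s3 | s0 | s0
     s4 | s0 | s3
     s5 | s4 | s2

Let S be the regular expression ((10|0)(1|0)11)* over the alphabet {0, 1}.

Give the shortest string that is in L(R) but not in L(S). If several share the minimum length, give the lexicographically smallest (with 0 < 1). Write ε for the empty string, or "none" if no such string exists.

10

The string 10 is accepted by R but not by S.
No shorter string lies in the difference, and 10 is the lexicographically first length-2 string in L(R) \ L(S).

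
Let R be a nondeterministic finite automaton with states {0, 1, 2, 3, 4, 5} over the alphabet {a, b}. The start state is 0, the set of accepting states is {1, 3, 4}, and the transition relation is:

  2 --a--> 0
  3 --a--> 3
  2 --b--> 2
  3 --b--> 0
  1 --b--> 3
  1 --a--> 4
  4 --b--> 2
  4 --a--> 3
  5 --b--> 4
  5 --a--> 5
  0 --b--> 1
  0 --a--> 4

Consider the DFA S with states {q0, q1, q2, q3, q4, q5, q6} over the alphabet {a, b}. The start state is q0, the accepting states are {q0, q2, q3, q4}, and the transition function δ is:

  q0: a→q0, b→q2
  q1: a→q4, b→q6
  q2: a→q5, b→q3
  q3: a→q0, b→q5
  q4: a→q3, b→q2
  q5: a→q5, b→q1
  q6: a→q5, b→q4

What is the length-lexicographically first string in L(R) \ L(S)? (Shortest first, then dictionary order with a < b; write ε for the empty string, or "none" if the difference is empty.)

The string ba is accepted by R but not by S.
No shorter string lies in the difference, and ba is the lexicographically first length-2 string in L(R) \ L(S).

ba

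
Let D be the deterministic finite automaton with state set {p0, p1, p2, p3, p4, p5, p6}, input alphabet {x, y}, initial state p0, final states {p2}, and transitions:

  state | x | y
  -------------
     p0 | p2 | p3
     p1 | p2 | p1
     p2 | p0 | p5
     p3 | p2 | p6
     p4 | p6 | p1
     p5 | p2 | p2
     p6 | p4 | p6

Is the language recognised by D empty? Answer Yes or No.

No

The string x is accepted: the run p0 → p2 ends in the accepting state p2.
Since at least one string is accepted, L(D) is not empty.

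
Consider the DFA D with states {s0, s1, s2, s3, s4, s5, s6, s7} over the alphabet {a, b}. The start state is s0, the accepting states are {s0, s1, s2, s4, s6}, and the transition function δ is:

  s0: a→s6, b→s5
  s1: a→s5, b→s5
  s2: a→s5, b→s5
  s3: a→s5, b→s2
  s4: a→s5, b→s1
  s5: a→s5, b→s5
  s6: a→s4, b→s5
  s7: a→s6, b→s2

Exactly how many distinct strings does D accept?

4

The useful subgraph on states {s0, s1, s4, s6} is acyclic, so L(D) is finite; the longest accepting path visits 4 useful states, giving maximum string length 3.
Counting accepting paths from s0 by length: 1 of length 0, 1 of length 1, 1 of length 2, 1 of length 3. Total 4.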